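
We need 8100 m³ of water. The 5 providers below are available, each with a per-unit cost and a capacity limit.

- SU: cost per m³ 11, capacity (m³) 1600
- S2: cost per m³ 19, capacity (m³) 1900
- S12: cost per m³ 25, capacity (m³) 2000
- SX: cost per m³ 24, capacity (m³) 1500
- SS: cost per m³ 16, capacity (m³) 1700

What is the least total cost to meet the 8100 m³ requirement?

151900

Fill from the cheapest provider first.
SU at 11: take all 1600 m³ → 6500 still needed.
Take 1700 from SS at 16 → need 4800 more.
Take 1900 from S2 at 19 → need 2900 more.
SX (24): use full 1500 → 1400 m³ to go.
Take 1400 from S12 at 25 to finish.
Cost = 1600×11 + 1700×16 + 1900×19 + 1500×24 + 1400×25 = 151900.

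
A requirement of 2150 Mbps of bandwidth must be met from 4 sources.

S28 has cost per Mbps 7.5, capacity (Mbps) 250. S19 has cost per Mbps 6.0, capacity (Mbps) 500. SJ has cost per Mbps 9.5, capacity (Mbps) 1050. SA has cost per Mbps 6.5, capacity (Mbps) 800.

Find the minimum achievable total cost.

Fill from the cheapest source first.
Take 500 from S19 at 6.0 → need 1650 more.
SA at 6.5: take all 800 Mbps → 850 still needed.
Take 250 from S28 at 7.5 → need 600 more.
SJ at 9.5: take 600 of its 1050 → requirement met.
Cost = 500×6.0 + 800×6.5 + 250×7.5 + 600×9.5 = 15775.

15775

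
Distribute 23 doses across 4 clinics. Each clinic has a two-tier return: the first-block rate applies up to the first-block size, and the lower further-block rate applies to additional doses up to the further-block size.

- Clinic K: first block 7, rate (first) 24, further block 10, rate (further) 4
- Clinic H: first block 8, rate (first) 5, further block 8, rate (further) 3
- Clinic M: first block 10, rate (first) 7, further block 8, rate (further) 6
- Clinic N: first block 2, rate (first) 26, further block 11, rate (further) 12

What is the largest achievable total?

Order all 8 blocks by rate: Clinic N/T1 26 > Clinic K/T1 24 > Clinic N/T2 12 > Clinic M/T1 7 > Clinic M/T2 6 > Clinic H/T1 5 > Clinic K/T2 4 > Clinic H/T2 3.
Clinic N T1 at 26: fill all 2 → 21 left.
Clinic K/T1 (24): +7 → 14 left.
Clinic N T2 at 12: fill all 11 → 3 left.
Clinic M/T1: +3 of 10 at 7; pool empty.
Total = 26×2 + 24×7 + 12×11 + 7×3 = 373.

373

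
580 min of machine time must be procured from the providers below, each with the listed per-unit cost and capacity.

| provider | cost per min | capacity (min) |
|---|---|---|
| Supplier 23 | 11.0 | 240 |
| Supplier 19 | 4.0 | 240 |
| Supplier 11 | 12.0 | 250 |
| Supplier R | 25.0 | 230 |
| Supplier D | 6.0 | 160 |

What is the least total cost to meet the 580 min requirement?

Fill from the cheapest provider first.
Supplier 19 (4.0): use full 240 — 340 min to go.
Supplier D (6.0): use full 160 — 180 min to go.
Supplier 23 (11.0): take the remaining 180 — done.
Supplier 11, Supplier R: unused.
Cost = 240×4.0 + 160×6.0 + 180×11.0 = 3900.

3900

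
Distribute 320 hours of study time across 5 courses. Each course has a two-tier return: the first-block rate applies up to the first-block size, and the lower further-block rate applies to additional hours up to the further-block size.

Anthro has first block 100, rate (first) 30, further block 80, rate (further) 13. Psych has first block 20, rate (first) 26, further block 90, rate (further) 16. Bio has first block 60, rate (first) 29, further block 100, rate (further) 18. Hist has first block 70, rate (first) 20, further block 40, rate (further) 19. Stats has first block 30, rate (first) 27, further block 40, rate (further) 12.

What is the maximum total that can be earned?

8230

Treat each block as its own option and order by rate: Anthro/tier1 30 > Bio/tier1 29 > Stats/tier1 27 > Psych/tier1 26 > Hist/tier1 20 > Hist/tier2 19 > Bio/tier2 18 > Psych/tier2 16 > Anthro/tier2 13 > Stats/tier2 12.
Anthro/tier1 (30): +100 — 220 left.
Bio tier1 at 29: fill all 60 — 160 left.
Stats/tier1 (27): +30 — 130 left.
Psych/tier1 (26): +20 — 110 left.
Fill Hist tier1 block (70 at 20) — 40 left.
Fill Hist tier2 block (40 at 19) — 0 left.
Total = 30×100 + 29×60 + 27×30 + 26×20 + 20×70 + 19×40 = 8230.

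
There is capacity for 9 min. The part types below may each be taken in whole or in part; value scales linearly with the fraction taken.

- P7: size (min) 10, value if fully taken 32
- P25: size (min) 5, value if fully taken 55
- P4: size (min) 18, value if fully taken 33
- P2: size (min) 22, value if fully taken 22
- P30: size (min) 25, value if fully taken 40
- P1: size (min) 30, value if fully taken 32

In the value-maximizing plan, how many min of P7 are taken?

4

Rank by value-to-size ratio: P25 55/5≈11, P7 32/10≈3.2, P4 33/18≈1.83, P30 40/25≈1.6, P1 32/30≈1.07, P2 22/22≈1.
P25: take in full, 5 min for value 55 → 4 left.
Fill the last 4 min with part of P7: 4/10 of it earns 12.8.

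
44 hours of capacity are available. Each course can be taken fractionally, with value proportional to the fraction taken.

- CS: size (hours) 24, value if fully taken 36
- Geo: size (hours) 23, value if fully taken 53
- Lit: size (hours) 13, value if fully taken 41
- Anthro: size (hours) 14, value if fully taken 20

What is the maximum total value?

106

Best value per unit of size first: Lit 41/13≈3.15, Geo 53/23≈2.3, CS 36/24≈1.5, Anthro 20/14≈1.43.
Take all of Lit (13 hours, value 41) ; 31 hours left.
Take all of Geo (23 hours, value 53) ; 8 hours left.
Fill the last 8 hours with part of CS: 8/24 of it earns 12.
Total value = 106.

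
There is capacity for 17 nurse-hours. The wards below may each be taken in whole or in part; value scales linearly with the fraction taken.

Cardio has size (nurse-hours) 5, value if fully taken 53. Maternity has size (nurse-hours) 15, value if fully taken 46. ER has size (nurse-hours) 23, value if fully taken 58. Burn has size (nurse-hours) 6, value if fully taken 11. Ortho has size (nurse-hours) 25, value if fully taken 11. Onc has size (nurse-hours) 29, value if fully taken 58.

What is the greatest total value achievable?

89.8

Best value per unit of size first: Cardio 53/5≈10.6, Maternity 46/15≈3.07, ER 58/23≈2.52, Onc 58/29≈2, Burn 11/6≈1.83, Ortho 11/25≈0.44.
All 5 nurse-hours of Cardio fit (value 53) → 12 remain.
Fill the last 12 nurse-hours with part of Maternity: 12/15 of it earns 36.8.
Total value = 89.8.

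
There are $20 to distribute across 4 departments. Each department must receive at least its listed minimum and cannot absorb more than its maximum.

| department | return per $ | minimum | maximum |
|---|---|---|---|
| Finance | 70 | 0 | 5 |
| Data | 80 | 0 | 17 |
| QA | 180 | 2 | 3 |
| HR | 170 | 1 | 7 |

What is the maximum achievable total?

Meeting every minimum uses 0+0+2+1 = 3 $, leaving 17.
Rank by return per $: QA 180 > HR 170 > Data 80 > Finance 70.
Give QA 1 more to hit its cap of 3 — 16 left.
HR takes 6 more to reach its cap of 7 — 10 left.
Data: +10 (room for 17) → 10. Pool exhausted.
Total = 80×10 + 180×3 + 170×7 = 2530.

2530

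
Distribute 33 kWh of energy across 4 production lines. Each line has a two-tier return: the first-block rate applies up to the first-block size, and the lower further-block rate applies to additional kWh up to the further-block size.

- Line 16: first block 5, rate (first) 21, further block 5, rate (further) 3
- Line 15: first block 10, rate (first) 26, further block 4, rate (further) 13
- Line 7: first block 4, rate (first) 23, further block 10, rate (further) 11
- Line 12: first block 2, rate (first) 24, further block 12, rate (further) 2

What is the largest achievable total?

645

Rank every tier by rate: Line 15/first 26 > Line 12/first 24 > Line 7/first 23 > Line 16/first 21 > Line 15/second 13 > Line 7/second 11 > Line 16/second 3 > Line 12/second 2.
Line 15 first at 26: fill all 10 ; 23 left.
Line 12 first at 24: fill all 2 ; 21 left.
Line 7 first at 23: fill all 4 ; 17 left.
Line 16 first at 21: fill all 5 ; 12 left.
Line 15 second at 13: fill all 4 ; 8 left.
Line 7/second: +8 of 10 at 11; pool empty.
Total = 26×10 + 24×2 + 23×4 + 21×5 + 13×4 + 11×8 = 645.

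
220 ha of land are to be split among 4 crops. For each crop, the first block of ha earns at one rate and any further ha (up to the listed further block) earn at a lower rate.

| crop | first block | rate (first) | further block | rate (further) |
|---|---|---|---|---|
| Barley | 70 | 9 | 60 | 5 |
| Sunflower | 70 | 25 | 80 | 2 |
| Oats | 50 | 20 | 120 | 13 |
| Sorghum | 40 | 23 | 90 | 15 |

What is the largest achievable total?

Rank every tier by rate: Sunflower/first 25 > Sorghum/first 23 > Oats/first 20 > Sorghum/second 15 > Oats/second 13 > Barley/first 9 > Barley/second 5 > Sunflower/second 2.
Fill Sunflower first block (70 at 25) — 150 left.
Sorghum first at 23: fill all 40 — 110 left.
Fill Oats first block (50 at 20) — 60 left.
60 remain; put them into Sorghum second at 15.
Total = 25×70 + 23×40 + 20×50 + 15×60 = 4570.

4570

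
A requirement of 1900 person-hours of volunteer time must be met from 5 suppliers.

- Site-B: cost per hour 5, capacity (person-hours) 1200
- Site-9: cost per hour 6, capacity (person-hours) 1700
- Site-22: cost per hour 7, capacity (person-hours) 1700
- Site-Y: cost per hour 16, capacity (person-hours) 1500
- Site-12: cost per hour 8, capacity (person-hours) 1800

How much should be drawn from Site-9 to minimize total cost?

Use suppliers in increasing cost order.
Take 1200 from Site-B at 5 — need 700 more.
Site-9 (6): take the remaining 700 — done.
Site-22, Site-12, Site-Y: unused.

700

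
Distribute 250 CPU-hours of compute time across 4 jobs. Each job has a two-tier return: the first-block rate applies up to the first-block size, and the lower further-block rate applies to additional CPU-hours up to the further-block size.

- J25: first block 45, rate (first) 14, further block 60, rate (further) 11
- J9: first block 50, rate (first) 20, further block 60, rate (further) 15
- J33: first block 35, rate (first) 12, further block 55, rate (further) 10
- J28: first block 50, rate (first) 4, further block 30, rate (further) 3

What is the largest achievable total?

Order all 8 blocks by rate: J9/T1 20 > J9/T2 15 > J25/T1 14 > J33/T1 12 > J25/T2 11 > J33/T2 10 > J28/T1 4 > J28/T2 3.
J9 T1 at 20: fill all 50 → 200 left.
Fill J9 T2 block (60 at 15) → 140 left.
J25/T1 (14): +45 → 95 left.
J33/T1 (12): +35 → 60 left.
J25 T2 at 11: fill all 60 → 0 left.
Total = 20×50 + 15×60 + 14×45 + 12×35 + 11×60 = 3610.

3610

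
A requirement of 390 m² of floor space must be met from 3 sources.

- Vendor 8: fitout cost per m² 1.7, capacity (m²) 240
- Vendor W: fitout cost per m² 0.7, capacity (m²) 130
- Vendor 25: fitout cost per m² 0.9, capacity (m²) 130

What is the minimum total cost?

Use sources in increasing cost order.
Vendor W at 0.7: take all 130 m² → 260 still needed.
Take 130 from Vendor 25 at 0.9 → need 130 more.
Take 130 from Vendor 8 at 1.7 to finish.
Cost = 130×0.7 + 130×0.9 + 130×1.7 = 429.

429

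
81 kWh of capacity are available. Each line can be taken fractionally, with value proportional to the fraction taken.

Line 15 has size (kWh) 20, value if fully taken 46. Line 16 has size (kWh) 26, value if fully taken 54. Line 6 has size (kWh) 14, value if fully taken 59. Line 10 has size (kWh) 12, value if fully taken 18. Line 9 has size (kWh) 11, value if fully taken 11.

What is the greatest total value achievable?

Rank by value-to-size ratio: Line 6 59/14≈4.21, Line 15 46/20≈2.3, Line 16 54/26≈2.08, Line 10 18/12≈1.5, Line 9 11/11≈1.
Line 6: take in full, 14 kWh for value 59 — 67 left.
All 20 kWh of Line 15 fit (value 46) — 47 remain.
Take all of Line 16 (26 kWh, value 54) — 21 kWh left.
Line 10: take in full, 12 kWh for value 18 — 9 left.
Fill the last 9 kWh with part of Line 9: 9/11 of it earns 9.
Total value = 186.

186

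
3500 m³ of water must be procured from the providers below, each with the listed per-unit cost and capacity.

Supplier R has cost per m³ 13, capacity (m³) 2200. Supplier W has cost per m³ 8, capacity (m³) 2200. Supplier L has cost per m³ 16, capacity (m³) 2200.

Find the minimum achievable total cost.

Use providers in increasing cost order.
Supplier W (8): use full 2200 → 1300 m³ to go.
Supplier R at 13: take 1300 of its 2200 → requirement met.
Supplier L: unused.
Cost = 2200×8 + 1300×13 = 34500.

34500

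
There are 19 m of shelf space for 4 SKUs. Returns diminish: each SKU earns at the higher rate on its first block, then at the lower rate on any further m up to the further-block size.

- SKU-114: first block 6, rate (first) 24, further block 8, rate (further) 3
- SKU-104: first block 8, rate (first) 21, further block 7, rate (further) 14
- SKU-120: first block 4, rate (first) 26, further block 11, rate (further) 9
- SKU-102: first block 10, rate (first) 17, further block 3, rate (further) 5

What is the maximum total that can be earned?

433

Rank every tier by rate: SKU-120/tier1 26 > SKU-114/tier1 24 > SKU-104/tier1 21 > SKU-102/tier1 17 > SKU-104/tier2 14 > SKU-120/tier2 9 > SKU-102/tier2 5 > SKU-114/tier2 3.
SKU-120 tier1 at 26: fill all 4 — 15 left.
SKU-114/tier1 (24): +6 — 9 left.
Fill SKU-104 tier1 block (8 at 21) — 1 left.
1 remain; put them into SKU-102 tier1 at 17.
Total = 26×4 + 24×6 + 21×8 + 17×1 = 433.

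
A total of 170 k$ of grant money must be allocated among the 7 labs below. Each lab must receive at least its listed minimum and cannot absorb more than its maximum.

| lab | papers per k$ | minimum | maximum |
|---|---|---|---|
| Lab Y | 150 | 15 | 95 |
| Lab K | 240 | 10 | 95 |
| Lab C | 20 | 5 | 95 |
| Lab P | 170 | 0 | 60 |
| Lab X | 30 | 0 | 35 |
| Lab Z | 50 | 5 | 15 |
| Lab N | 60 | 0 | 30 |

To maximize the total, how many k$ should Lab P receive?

50

Meeting every minimum uses 15+10+5+0+0+5+0 = 35 k$, leaving 135.
Highest papers per k$ first: Lab K 240 > Lab P 170 > Lab Y 150 > Lab N 60 > Lab Z 50 > Lab X 30 > Lab C 20.
Lab K: +85 to 95 (cap) — 50 left.
Lab P has room for 60 more but only 50 remain, so it gets 50.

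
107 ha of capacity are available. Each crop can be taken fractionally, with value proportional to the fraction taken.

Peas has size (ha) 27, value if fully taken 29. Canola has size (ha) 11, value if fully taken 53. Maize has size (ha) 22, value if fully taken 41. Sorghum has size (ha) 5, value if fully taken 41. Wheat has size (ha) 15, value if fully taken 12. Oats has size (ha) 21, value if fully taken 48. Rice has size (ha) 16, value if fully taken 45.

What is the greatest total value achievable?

261

Rank by value-to-size ratio: Sorghum 41/5≈8.2, Canola 53/11≈4.82, Rice 45/16≈2.81, Oats 48/21≈2.29, Maize 41/22≈1.86, Peas 29/27≈1.07, Wheat 12/15≈0.8.
Take all of Sorghum (5 ha, value 41) — 102 ha left.
All 11 ha of Canola fit (value 53) — 91 remain.
Rice: take in full, 16 ha for value 45 — 75 left.
Oats: take in full, 21 ha for value 48 — 54 left.
All 22 ha of Maize fit (value 41) — 32 remain.
Peas: take in full, 27 ha for value 29 — 5 left.
5 ha left: a 5/15 share of Wheat gives 12×5/15 = 4.
Total value = 261.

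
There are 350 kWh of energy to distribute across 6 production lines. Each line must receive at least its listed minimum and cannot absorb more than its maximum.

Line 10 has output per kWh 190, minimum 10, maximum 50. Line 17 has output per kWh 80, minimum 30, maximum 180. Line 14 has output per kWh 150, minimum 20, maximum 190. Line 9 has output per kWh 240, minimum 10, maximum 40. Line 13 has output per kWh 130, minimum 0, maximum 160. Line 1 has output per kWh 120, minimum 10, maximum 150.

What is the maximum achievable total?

55100

Meeting every minimum uses 10+30+20+10+0+10 = 80 kWh, leaving 270.
Rank by output per kWh: Line 9 240 > Line 10 190 > Line 14 150 > Line 13 130 > Line 1 120 > Line 17 80.
Line 9: +30 to 40 (cap) — 240 left.
Give Line 10 40 more to hit its cap of 50 — 200 left.
Give Line 14 170 more to hit its cap of 190 — 30 left.
Only 30 left; Line 13 takes them to reach 30.
Total = 190×50 + 80×30 + 150×190 + 240×40 + 130×30 + 120×10 = 55100.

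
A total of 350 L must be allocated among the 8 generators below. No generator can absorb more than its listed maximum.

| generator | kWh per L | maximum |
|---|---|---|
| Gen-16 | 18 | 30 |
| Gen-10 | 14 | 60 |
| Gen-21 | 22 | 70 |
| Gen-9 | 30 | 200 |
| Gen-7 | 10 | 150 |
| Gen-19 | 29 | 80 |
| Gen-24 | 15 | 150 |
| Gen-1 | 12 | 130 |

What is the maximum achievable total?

9860

Highest kWh per L first: Gen-9 30 > Gen-19 29 > Gen-21 22 > Gen-16 18 > Gen-24 15 > Gen-10 14 > Gen-1 12 > Gen-7 10.
Give Gen-9 200 to hit its cap of 200 ; 150 left.
Give Gen-19 80 to hit its cap of 80 ; 70 left.
Gen-21: +70 to 70 (cap) ; 0 left.
Total = 22×70 + 30×200 + 29×80 = 9860.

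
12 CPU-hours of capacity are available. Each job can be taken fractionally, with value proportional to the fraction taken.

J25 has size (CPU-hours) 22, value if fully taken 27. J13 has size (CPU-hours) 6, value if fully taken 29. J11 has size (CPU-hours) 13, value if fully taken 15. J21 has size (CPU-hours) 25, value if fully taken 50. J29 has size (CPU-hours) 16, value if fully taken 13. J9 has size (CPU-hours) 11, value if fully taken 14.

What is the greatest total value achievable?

Rank by value-to-size ratio: J13 29/6≈4.83, J21 50/25≈2, J9 14/11≈1.27, J25 27/22≈1.23, J11 15/13≈1.15, J29 13/16≈0.812.
J13: take in full, 6 CPU-hours for value 29 — 6 left.
Only 6 CPU-hours remain; take 6/25 of J21 for value 50×6/25 = 12.
Total value = 41.

41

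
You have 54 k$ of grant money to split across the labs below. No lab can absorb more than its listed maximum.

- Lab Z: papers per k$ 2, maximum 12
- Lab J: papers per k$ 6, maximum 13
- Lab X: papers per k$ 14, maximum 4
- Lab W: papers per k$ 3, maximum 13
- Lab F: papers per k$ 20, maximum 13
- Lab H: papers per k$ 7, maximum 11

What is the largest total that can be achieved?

510

Order the labs by papers per k$: Lab F 20 > Lab X 14 > Lab H 7 > Lab J 6 > Lab W 3 > Lab Z 2.
Lab F: +13 to 13 (cap) — 41 left.
Give Lab X 4 to hit its cap of 4 — 37 left.
Give Lab H 11 to hit its cap of 11 — 26 left.
Give Lab J 13 to hit its cap of 13 — 13 left.
Lab W takes 13 to reach its cap of 13 — 0 left.
Total = 6×13 + 14×4 + 3×13 + 20×13 + 7×11 = 510.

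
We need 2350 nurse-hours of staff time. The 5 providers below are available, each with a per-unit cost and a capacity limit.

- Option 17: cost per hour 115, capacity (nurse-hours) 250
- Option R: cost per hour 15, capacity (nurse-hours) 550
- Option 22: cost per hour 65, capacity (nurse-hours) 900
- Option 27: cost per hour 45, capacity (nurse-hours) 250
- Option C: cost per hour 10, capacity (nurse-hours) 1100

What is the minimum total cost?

59750

Cheapest first:
Option C at 10: take all 1100 nurse-hours ; 1250 still needed.
Take 550 from Option R at 15 ; need 700 more.
Take 250 from Option 27 at 45 ; need 450 more.
Option 22 at 65: take 450 of its 900 ; requirement met.
Option 17: unused.
Cost = 1100×10 + 550×15 + 250×45 + 450×65 = 59750.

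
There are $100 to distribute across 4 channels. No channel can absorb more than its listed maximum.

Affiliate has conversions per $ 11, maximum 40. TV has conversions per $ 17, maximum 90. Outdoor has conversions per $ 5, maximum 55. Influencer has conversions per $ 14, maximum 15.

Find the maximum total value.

Highest conversions per $ first: TV 17 > Influencer 14 > Affiliate 11 > Outdoor 5.
TV: +90 to 90 (cap) — 10 left.
Influencer: +10 (room for 15) → 10. Pool exhausted.
Total = 17×90 + 14×10 = 1670.

1670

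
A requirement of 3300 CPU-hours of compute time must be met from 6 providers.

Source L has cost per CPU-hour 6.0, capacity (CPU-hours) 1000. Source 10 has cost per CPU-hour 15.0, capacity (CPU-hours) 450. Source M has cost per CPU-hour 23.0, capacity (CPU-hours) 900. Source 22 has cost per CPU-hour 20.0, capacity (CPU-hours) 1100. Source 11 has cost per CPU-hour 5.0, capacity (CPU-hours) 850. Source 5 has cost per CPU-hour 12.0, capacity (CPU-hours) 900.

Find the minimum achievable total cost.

29800

Fill from the cheapest provider first.
Source 11 at 5.0: take all 850 CPU-hours ; 2450 still needed.
Source L at 6.0: take all 1000 CPU-hours ; 1450 still needed.
Source 5 (12.0): use full 900 ; 550 CPU-hours to go.
Source 10 (15.0): use full 450 ; 100 CPU-hours to go.
Take 100 from Source 22 at 20.0 to finish.
Source M: unused.
Cost = 850×5.0 + 1000×6.0 + 900×12.0 + 450×15.0 + 100×20.0 = 29800.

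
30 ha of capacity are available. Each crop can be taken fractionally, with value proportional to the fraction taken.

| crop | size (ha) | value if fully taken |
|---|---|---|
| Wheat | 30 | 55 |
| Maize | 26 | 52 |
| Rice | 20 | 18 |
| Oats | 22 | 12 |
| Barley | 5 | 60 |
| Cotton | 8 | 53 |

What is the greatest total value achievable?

Sort by value density: Barley 60/5≈12, Cotton 53/8≈6.62, Maize 52/26≈2, Wheat 55/30≈1.83, Rice 18/20≈0.9, Oats 12/22≈0.545.
All 5 ha of Barley fit (value 60) — 25 remain.
Take all of Cotton (8 ha, value 53) — 17 ha left.
Only 17 ha remain; take 17/26 of Maize for value 52×17/26 = 34.
Total value = 147.

147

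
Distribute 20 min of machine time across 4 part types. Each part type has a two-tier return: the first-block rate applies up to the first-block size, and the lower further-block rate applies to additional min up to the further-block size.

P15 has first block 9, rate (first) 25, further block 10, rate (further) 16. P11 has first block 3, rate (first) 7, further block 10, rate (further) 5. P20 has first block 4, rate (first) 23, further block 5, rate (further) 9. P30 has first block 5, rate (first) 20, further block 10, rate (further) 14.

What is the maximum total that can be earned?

Treat each block as its own option and order by rate: P15/first 25 > P20/first 23 > P30/first 20 > P15/second 16 > P30/second 14 > P20/second 9 > P11/first 7 > P11/second 5.
Fill P15 first block (9 at 25) ; 11 left.
P20 first at 23: fill all 4 ; 7 left.
P30/first (20): +5 ; 2 left.
2 remain; put them into P15 second at 16.
Total = 25×9 + 23×4 + 20×5 + 16×2 = 449.

449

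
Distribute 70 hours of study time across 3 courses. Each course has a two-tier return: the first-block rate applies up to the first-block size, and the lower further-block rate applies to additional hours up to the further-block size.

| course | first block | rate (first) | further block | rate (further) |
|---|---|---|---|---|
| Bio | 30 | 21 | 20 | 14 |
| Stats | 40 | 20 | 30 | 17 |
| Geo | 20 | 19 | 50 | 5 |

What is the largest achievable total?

Rank every tier by rate: Bio/T1 21 > Stats/T1 20 > Geo/T1 19 > Stats/T2 17 > Bio/T2 14 > Geo/T2 5.
Bio T1 at 21: fill all 30 ; 40 left.
Fill Stats T1 block (40 at 20) ; 0 left.
Total = 21×30 + 20×40 = 1430.

1430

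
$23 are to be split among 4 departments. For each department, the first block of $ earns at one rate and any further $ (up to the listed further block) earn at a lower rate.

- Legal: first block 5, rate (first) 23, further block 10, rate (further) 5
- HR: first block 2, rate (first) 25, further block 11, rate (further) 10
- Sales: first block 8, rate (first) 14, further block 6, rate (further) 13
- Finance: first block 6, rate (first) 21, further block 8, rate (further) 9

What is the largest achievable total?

Treat each block as its own option and order by rate: HR/first 25 > Legal/first 23 > Finance/first 21 > Sales/first 14 > Sales/second 13 > HR/second 10 > Finance/second 9 > Legal/second 5.
HR first at 25: fill all 2 ; 21 left.
Fill Legal first block (5 at 23) ; 16 left.
Finance/first (21): +6 ; 10 left.
Fill Sales first block (8 at 14) ; 2 left.
Sales second at 13: only 2 left, fill 2.
Total = 25×2 + 23×5 + 21×6 + 14×8 + 13×2 = 429.

429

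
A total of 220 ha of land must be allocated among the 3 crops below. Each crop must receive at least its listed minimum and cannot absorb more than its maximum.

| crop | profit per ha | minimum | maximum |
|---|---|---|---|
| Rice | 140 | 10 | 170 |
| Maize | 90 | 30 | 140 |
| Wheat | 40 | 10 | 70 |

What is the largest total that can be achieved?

Meeting every minimum uses 10+30+10 = 50 ha, leaving 170.
Highest profit per ha first: Rice 140 > Maize 90 > Wheat 40.
Rice takes 160 more to reach its cap of 170 → 10 left.
Only 10 left; Maize takes them to reach 40.
Total = 140×170 + 90×40 + 40×10 = 27800.

27800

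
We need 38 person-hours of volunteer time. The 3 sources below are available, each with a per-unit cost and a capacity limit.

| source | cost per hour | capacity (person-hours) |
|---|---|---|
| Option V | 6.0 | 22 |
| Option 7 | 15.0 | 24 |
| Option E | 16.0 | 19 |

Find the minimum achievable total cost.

Fill from the cheapest source first.
Option V (6.0): use full 22 → 16 person-hours to go.
Take 16 from Option 7 at 15.0 to finish.
Option E: unused.
Cost = 22×6.0 + 16×15.0 = 372.

372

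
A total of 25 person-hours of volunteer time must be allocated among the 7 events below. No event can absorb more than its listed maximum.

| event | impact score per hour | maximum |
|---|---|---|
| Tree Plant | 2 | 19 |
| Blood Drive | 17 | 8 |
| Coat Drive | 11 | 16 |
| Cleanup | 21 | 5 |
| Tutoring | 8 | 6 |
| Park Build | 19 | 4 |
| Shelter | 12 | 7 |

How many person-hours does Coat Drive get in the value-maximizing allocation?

Rank by impact score per hour: Cleanup 21 > Park Build 19 > Blood Drive 17 > Shelter 12 > Coat Drive 11 > Tutoring 8 > Tree Plant 2.
Cleanup takes 5 to reach its cap of 5 → 20 left.
Park Build: +4 to 4 (cap) → 16 left.
Blood Drive: +8 to 8 (cap) → 8 left.
Give Shelter 7 to hit its cap of 7 → 1 left.
Coat Drive has room for 16 but only 1 remain, so it gets 1.

1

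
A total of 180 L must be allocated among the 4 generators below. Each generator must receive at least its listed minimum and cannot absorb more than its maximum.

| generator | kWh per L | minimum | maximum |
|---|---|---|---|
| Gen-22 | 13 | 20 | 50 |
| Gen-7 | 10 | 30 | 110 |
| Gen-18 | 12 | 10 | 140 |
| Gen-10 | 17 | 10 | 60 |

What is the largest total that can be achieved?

Meeting every minimum uses 20+30+10+10 = 70 L, leaving 110.
Highest kWh per L first: Gen-10 17 > Gen-22 13 > Gen-18 12 > Gen-7 10.
Gen-10 takes 50 more to reach its cap of 60 — 60 left.
Gen-22: +30 to 50 (cap) — 30 left.
Gen-18 has room for 130 more but only 30 remain, so it gets 40.
Total = 13×50 + 10×30 + 12×40 + 17×60 = 2450.

2450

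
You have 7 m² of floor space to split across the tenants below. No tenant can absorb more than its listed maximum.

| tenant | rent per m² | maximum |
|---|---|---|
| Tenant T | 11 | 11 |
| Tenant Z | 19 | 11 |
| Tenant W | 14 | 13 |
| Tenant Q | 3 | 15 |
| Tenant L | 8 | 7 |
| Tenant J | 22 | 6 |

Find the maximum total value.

Order the tenants by rent per m²: Tenant J 22 > Tenant Z 19 > Tenant W 14 > Tenant T 11 > Tenant L 8 > Tenant Q 3.
Give Tenant J 6 to hit its cap of 6 ; 1 left.
Tenant Z: +1 (room for 11) → 1. Pool exhausted.
Total = 19×1 + 22×6 = 151.

151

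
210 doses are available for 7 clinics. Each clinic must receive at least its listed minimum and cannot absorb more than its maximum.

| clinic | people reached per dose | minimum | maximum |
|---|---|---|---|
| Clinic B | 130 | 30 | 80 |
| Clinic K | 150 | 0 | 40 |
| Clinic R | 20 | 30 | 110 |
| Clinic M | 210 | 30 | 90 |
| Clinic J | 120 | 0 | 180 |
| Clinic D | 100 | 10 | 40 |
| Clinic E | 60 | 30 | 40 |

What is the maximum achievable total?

29200

Meeting every minimum uses 30+0+30+30+0+10+30 = 130 doses, leaving 80.
Order the clinics by people reached per dose: Clinic M 210 > Clinic K 150 > Clinic B 130 > Clinic J 120 > Clinic D 100 > Clinic E 60 > Clinic R 20.
Clinic M takes 60 more to reach its cap of 90 — 20 left.
Only 20 left; Clinic K takes them to reach 20.
Total = 130×30 + 150×20 + 20×30 + 210×90 + 100×10 + 60×30 = 29200.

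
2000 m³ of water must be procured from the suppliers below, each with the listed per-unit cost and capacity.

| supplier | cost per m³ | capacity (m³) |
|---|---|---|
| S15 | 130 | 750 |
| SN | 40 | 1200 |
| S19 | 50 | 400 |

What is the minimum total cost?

Use suppliers in increasing cost order.
SN (40): use full 1200 — 800 m³ to go.
S19 at 50: take all 400 m³ — 400 still needed.
S15 at 130: take 400 of its 750 — requirement met.
Cost = 1200×40 + 400×50 + 400×130 = 120000.

120000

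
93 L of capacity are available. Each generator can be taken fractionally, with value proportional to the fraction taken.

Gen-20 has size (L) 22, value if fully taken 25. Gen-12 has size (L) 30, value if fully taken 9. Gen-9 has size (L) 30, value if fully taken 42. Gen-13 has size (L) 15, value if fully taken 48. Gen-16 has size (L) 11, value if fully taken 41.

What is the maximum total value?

Rank by value-to-size ratio: Gen-16 41/11≈3.73, Gen-13 48/15≈3.2, Gen-9 42/30≈1.4, Gen-20 25/22≈1.14, Gen-12 9/30≈0.3.
Gen-16: take in full, 11 L for value 41 → 82 left.
Take all of Gen-13 (15 L, value 48) → 67 L left.
Take all of Gen-9 (30 L, value 42) → 37 L left.
Gen-20: take in full, 22 L for value 25 → 15 left.
Fill the last 15 L with part of Gen-12: 15/30 of it earns 4.5.
Total value = 160.5.

160.5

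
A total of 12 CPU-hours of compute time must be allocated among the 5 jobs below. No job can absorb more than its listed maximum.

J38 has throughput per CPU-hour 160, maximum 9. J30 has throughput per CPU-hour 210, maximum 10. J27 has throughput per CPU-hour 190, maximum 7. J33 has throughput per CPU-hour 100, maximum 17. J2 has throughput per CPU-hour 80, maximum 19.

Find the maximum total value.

2480

Rank by throughput per CPU-hour: J30 210 > J27 190 > J38 160 > J33 100 > J2 80.
Give J30 10 to hit its cap of 10 → 2 left.
Only 2 left; J27 takes them to reach 2.
Total = 210×10 + 190×2 = 2480.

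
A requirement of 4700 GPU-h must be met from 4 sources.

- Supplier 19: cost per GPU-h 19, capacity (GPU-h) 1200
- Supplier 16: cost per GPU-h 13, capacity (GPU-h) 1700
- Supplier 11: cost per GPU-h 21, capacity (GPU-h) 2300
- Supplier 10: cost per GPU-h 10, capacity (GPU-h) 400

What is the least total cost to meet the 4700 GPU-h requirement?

78300

Fill from the cheapest source first.
Supplier 10 at 10: take all 400 GPU-h → 4300 still needed.
Supplier 16 at 13: take all 1700 GPU-h → 2600 still needed.
Supplier 19 at 19: take all 1200 GPU-h → 1400 still needed.
Supplier 11 (21): take the remaining 1400 → done.
Cost = 400×10 + 1700×13 + 1200×19 + 1400×21 = 78300.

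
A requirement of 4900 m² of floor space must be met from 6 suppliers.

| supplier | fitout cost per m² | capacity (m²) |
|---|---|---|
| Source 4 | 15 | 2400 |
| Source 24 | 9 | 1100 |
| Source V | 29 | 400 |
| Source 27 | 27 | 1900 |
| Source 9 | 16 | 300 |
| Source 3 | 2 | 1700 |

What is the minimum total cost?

Cheapest first:
Source 3 at 2: take all 1700 m² → 3200 still needed.
Take 1100 from Source 24 at 9 → need 2100 more.
Source 4 (15): take the remaining 2100 → done.
Source 9, Source 27, Source V: unused.
Cost = 1700×2 + 1100×9 + 2100×15 = 44800.

44800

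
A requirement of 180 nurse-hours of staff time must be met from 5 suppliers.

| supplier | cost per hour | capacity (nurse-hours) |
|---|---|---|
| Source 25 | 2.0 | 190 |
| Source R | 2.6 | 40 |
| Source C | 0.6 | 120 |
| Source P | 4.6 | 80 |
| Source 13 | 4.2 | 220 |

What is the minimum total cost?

Use suppliers in increasing cost order.
Source C at 0.6: take all 120 nurse-hours → 60 still needed.
Source 25 (2.0): take the remaining 60 → done.
Source R, Source 13, Source P: unused.
Cost = 120×0.6 + 60×2.0 = 192.

192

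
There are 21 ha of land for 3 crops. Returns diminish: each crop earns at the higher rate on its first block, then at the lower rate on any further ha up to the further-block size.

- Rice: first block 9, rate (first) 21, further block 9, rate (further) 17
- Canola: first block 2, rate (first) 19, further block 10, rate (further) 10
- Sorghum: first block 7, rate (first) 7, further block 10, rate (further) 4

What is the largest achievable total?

390

Treat each block as its own option and order by rate: Rice/first 21 > Canola/first 19 > Rice/second 17 > Canola/second 10 > Sorghum/first 7 > Sorghum/second 4.
Rice first at 21: fill all 9 ; 12 left.
Canola first at 19: fill all 2 ; 10 left.
Rice second at 17: fill all 9 ; 1 left.
Canola/second: +1 of 10 at 10; pool empty.
Total = 21×9 + 19×2 + 17×9 + 10×1 = 390.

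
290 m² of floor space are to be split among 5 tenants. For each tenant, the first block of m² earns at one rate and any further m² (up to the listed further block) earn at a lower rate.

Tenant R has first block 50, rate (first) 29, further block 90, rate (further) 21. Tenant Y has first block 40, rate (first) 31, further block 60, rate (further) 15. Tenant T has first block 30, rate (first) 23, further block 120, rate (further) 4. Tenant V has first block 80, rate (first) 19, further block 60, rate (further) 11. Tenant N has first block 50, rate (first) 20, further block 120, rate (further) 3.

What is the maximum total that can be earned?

6840

Rank every tier by rate: Tenant Y/first 31 > Tenant R/first 29 > Tenant T/first 23 > Tenant R/second 21 > Tenant N/first 20 > Tenant V/first 19 > Tenant Y/second 15 > Tenant V/second 11 > Tenant T/second 4 > Tenant N/second 3.
Tenant Y first at 31: fill all 40 — 250 left.
Fill Tenant R first block (50 at 29) — 200 left.
Fill Tenant T first block (30 at 23) — 170 left.
Tenant R/second (21): +90 — 80 left.
Tenant N/first (20): +50 — 30 left.
Tenant V first at 19: only 30 left, fill 30.
Total = 31×40 + 29×50 + 23×30 + 21×90 + 20×50 + 19×30 = 6840.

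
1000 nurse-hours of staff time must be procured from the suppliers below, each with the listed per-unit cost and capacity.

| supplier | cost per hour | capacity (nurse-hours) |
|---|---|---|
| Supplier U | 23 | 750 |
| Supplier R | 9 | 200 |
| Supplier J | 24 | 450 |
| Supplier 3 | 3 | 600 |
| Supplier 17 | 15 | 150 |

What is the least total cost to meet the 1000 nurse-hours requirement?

Fill from the cheapest supplier first.
Take 600 from Supplier 3 at 3 — need 400 more.
Supplier R (9): use full 200 — 200 nurse-hours to go.
Supplier 17 (15): use full 150 — 50 nurse-hours to go.
Supplier U at 23: take 50 of its 750 — requirement met.
Supplier J: unused.
Cost = 600×3 + 200×9 + 150×15 + 50×23 = 7000.

7000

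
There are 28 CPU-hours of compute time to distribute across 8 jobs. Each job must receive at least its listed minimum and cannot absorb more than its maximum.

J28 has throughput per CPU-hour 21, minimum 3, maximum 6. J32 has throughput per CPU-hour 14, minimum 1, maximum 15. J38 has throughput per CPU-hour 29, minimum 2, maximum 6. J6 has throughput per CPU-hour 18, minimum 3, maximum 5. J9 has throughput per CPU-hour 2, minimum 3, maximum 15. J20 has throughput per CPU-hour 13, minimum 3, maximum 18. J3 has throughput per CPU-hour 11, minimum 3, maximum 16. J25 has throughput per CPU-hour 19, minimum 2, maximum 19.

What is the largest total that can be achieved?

Meeting every minimum uses 3+1+2+3+3+3+3+2 = 20 CPU-hours, leaving 8.
Rank by throughput per CPU-hour: J38 29 > J28 21 > J25 19 > J6 18 > J32 14 > J20 13 > J3 11 > J9 2.
J38 takes 4 more to reach its cap of 6 — 4 left.
J28: +3 to 6 (cap) — 1 left.
J25: +1 (room for 17) → 3. Pool exhausted.
Total = 21×6 + 14×1 + 29×6 + 18×3 + 2×3 + 13×3 + 11×3 + 19×3 = 503.

503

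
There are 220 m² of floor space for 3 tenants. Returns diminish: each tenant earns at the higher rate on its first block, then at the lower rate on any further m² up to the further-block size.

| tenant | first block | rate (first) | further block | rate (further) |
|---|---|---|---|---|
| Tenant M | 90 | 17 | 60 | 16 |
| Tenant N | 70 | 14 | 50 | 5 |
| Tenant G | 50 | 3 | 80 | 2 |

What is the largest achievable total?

Treat each block as its own option and order by rate: Tenant M/tier1 17 > Tenant M/tier2 16 > Tenant N/tier1 14 > Tenant N/tier2 5 > Tenant G/tier1 3 > Tenant G/tier2 2.
Tenant M/tier1 (17): +90 ; 130 left.
Tenant M tier2 at 16: fill all 60 ; 70 left.
Fill Tenant N tier1 block (70 at 14) ; 0 left.
Total = 17×90 + 16×60 + 14×70 = 3470.

3470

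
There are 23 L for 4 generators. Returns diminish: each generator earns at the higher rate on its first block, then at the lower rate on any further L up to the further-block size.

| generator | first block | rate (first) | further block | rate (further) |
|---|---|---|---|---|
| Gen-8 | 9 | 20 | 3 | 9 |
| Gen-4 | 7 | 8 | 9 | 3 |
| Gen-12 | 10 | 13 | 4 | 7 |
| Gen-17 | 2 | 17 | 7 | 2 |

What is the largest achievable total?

Rank every tier by rate: Gen-8/T1 20 > Gen-17/T1 17 > Gen-12/T1 13 > Gen-8/T2 9 > Gen-4/T1 8 > Gen-12/T2 7 > Gen-4/T2 3 > Gen-17/T2 2.
Gen-8/T1 (20): +9 — 14 left.
Gen-17/T1 (17): +2 — 12 left.
Gen-12/T1 (13): +10 — 2 left.
Gen-8 T2 at 9: only 2 left, fill 2.
Total = 20×9 + 17×2 + 13×10 + 9×2 = 362.

362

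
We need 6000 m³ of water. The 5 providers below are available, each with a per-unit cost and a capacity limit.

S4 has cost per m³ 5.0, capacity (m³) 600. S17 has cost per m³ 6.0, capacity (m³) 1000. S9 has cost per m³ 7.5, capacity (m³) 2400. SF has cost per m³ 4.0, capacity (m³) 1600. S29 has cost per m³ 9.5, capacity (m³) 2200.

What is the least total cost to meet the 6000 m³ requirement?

Cheapest first:
Take 1600 from SF at 4.0 — need 4400 more.
S4 (5.0): use full 600 — 3800 m³ to go.
S17 at 6.0: take all 1000 m³ — 2800 still needed.
Take 2400 from S9 at 7.5 — need 400 more.
S29 (9.5): take the remaining 400 — done.
Cost = 1600×4.0 + 600×5.0 + 1000×6.0 + 2400×7.5 + 400×9.5 = 37200.

37200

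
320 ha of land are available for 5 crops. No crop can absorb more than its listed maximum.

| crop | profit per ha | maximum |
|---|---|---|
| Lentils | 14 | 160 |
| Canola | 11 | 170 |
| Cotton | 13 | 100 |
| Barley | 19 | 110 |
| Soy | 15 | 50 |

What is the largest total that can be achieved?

Highest profit per ha first: Barley 19 > Soy 15 > Lentils 14 > Cotton 13 > Canola 11.
Barley: +110 to 110 (cap) ; 210 left.
Soy takes 50 to reach its cap of 50 ; 160 left.
Lentils takes 160 to reach its cap of 160 ; 0 left.
Total = 14×160 + 19×110 + 15×50 = 5080.

5080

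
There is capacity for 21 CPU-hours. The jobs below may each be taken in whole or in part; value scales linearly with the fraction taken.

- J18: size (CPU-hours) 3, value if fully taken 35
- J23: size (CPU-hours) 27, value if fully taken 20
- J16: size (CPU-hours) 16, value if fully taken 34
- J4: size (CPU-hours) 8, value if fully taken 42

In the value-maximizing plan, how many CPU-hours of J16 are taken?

Rank by value-to-size ratio: J18 35/3≈11.7, J4 42/8≈5.25, J16 34/16≈2.12, J23 20/27≈0.741.
Take all of J18 (3 CPU-hours, value 35) ; 18 CPU-hours left.
All 8 CPU-hours of J4 fit (value 42) ; 10 remain.
10 CPU-hours left: a 10/16 share of J16 gives 34×10/16 = 21.25.

10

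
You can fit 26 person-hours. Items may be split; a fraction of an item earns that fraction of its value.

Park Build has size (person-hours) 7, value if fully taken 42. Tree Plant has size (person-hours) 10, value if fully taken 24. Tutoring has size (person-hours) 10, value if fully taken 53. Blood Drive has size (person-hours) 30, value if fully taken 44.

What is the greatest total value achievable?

Rank by value-to-size ratio: Park Build 42/7≈6, Tutoring 53/10≈5.3, Tree Plant 24/10≈2.4, Blood Drive 44/30≈1.47.
Park Build: take in full, 7 person-hours for value 42 → 19 left.
All 10 person-hours of Tutoring fit (value 53) → 9 remain.
Fill the last 9 person-hours with part of Tree Plant: 9/10 of it earns 21.6.
Total value = 116.6.

116.6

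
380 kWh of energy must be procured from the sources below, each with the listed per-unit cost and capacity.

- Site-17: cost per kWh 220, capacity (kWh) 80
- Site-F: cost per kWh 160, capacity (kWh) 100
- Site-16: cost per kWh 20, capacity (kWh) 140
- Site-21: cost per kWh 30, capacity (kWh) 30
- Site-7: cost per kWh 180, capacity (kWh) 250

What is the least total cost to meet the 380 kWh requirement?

39500

Fill from the cheapest source first.
Site-16 at 20: take all 140 kWh ; 240 still needed.
Site-21 at 30: take all 30 kWh ; 210 still needed.
Take 100 from Site-F at 160 ; need 110 more.
Take 110 from Site-7 at 180 to finish.
Site-17: unused.
Cost = 140×20 + 30×30 + 100×160 + 110×180 = 39500.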